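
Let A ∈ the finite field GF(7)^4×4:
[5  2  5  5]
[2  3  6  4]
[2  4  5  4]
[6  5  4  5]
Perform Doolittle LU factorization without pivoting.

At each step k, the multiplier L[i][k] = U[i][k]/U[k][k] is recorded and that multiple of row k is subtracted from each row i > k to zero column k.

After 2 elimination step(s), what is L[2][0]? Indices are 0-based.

k=0: U[0][0]=5
  eliminate (1,0): mult=6, new row 1: (0, 5, 4, 2); set L[1][0]=6
  eliminate (2,0): mult=6, new row 2: (0, 6, 3, 2); set L[2][0]=6
  eliminate (3,0): mult=4, new row 3: (0, 4, 5, 6); set L[3][0]=4
k=1: U[1][1]=5
  eliminate (2,1): mult=4, new row 2: (0, 0, 1, 1); set L[2][1]=4
  eliminate (3,1): mult=5, new row 3: (0, 0, 6, 3); set L[3][1]=5

L[2][0] = 6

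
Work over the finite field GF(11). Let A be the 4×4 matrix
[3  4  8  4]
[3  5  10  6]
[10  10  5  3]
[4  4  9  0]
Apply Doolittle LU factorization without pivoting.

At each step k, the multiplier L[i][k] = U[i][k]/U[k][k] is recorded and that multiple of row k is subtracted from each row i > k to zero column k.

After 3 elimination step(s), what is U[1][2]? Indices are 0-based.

Step 1: pivot at (0,0) is 3.
  row1 ← row1 − (1)·row0  ⇒  L[1][0]=1, U row1=(0, 1, 2, 2)
  row2 ← row2 − (7)·row0  ⇒  L[2][0]=7, U row2=(0, 4, 4, 8)
  row3 ← row3 − (5)·row0  ⇒  L[3][0]=5, U row3=(0, 6, 2, 2)
Step 2: pivot at (1,1) is 1.
  row2 ← row2 − (4)·row1  ⇒  L[2][1]=4, U row2=(0, 0, 7, 0)
  row3 ← row3 − (6)·row1  ⇒  L[3][1]=6, U row3=(0, 0, 1, 1)
Step 3: pivot at (2,2) is 7.
  row3 ← row3 − (8)·row2  ⇒  L[3][2]=8, U row3=(0, 0, 0, 1)

U[1][2] = 2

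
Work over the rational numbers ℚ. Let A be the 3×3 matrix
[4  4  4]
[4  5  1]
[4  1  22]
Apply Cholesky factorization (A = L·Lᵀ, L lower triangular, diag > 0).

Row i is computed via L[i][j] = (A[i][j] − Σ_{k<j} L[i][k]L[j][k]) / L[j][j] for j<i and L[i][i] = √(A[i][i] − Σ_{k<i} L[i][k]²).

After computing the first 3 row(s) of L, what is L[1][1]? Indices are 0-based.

Step 1: L[0][0] = √(4) = 2.
  L[1][0] = (4) / L[0][0] = 2.
Step 2: L[1][1] = √(1) = 1.
  L[2][0] = (4) / L[0][0] = 2.
  L[2][1] = (-3) / L[1][1] = -3.
Step 3: L[2][2] = √(9) = 3.

L[1][1] = 1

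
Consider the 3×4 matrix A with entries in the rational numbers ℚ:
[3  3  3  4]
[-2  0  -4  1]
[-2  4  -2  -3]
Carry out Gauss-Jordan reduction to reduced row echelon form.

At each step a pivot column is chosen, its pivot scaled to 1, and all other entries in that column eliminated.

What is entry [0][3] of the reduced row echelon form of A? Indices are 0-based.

M[0][3] = 59/18

pivot(0,0)=3: scale R0 → (1, 1, 1, 4/3)
  clear (1,0): R1 −= (-2)R0 → (0, 2, -2, 11/3)
  clear (2,0): R2 −= (-2)R0 → (0, 6, 0, -1/3)
pivot(1,1)=2: scale R1 → (0, 1, -1, 11/6)
  clear (0,1): R0 −= (1)R1 → (1, 0, 2, -1/2)
  clear (2,1): R2 −= (6)R1 → (0, 0, 6, -34/3)
pivot(2,2)=6: scale R2 → (0, 0, 1, -17/9)
  clear (0,2): R0 −= (2)R2 → (1, 0, 0, 59/18)
  clear (1,2): R1 −= (-1)R2 → (0, 1, 0, -1/18)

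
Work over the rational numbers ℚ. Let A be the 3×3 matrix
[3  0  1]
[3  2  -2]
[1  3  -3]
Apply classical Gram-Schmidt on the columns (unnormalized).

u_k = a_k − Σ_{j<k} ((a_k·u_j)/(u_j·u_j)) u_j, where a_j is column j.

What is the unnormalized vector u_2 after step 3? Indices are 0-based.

Step 1: u_0 = a_0 = (3, 3, 1).
Step 2: u_1 = a_1 − (9/19)·u_0 = (-27/19, 11/19, 48/19).
Step 3: u_2 = a_2 − (-6/19)·u_0 − (-193/166)·u_1 = (49/166, -63/166, 21/83).

u_2 = (49/166, -63/166, 21/83)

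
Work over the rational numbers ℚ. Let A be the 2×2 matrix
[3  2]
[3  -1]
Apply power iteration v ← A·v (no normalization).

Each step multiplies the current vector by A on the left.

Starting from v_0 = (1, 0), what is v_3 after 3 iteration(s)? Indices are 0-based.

v_0 = (1, 0).
v_1 = A·v_0 = (3, 3).
v_2 = A·v_1 = (15, 6).
v_3 = A·v_2 = (57, 39).

v_3 = (57, 39)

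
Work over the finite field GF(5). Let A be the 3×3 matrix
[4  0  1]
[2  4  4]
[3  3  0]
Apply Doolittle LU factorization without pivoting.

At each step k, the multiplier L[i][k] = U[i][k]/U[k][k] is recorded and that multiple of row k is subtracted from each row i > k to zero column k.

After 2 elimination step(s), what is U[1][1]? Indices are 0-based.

[col 0] pivot 4
  R1 -= 3*R0 → (0, 4, 1)  (L[1][0] := 3)
  R2 -= 2*R0 → (0, 3, 3)  (L[2][0] := 2)
[col 1] pivot 4
  R2 -= 2*R1 → (0, 0, 1)  (L[2][1] := 2)

U[1][1] = 4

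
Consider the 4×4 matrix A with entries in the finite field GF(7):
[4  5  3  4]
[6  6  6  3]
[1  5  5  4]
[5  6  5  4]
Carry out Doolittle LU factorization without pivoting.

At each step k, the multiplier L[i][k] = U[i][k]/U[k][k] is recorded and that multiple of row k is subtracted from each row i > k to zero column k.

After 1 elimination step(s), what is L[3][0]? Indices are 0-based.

L[3][0] = 3

[col 0] pivot 4
  R1 -= 5*R0 → (0, 2, 5, 4)  (L[1][0] := 5)
  R2 -= 2*R0 → (0, 2, 6, 3)  (L[2][0] := 2)
  R3 -= 3*R0 → (0, 5, 3, 6)  (L[3][0] := 3)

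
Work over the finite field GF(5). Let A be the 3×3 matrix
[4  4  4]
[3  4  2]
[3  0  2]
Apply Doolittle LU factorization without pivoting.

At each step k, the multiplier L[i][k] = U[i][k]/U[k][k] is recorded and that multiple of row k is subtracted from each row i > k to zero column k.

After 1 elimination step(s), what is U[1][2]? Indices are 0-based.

U[1][2] = 4

Step 1: pivot at (0,0) is 4.
  row1 ← row1 − (2)·row0  ⇒  L[1][0]=2, U row1=(0, 1, 4)
  row2 ← row2 − (2)·row0  ⇒  L[2][0]=2, U row2=(0, 2, 4)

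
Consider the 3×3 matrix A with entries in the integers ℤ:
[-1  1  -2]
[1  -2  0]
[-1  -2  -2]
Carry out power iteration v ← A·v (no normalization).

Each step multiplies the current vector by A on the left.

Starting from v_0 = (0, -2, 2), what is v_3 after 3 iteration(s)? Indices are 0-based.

v_3 = (-20, 38, 22)

v_0 = (0, -2, 2).
v_1 = A·v_0 = (-6, 4, 0).
v_2 = A·v_1 = (10, -14, -2).
v_3 = A·v_2 = (-20, 38, 22).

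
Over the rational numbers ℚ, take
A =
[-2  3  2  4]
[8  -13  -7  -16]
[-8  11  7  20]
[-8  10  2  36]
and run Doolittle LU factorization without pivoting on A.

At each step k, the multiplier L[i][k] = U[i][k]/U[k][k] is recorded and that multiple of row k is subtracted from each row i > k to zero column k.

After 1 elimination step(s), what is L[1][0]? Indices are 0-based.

L[1][0] = -4

[col 0] pivot -2
  R1 -= -4*R0 → (0, -1, 1, 0)  (L[1][0] := -4)
  R2 -= 4*R0 → (0, -1, -1, 4)  (L[2][0] := 4)
  R3 -= 4*R0 → (0, -2, -6, 20)  (L[3][0] := 4)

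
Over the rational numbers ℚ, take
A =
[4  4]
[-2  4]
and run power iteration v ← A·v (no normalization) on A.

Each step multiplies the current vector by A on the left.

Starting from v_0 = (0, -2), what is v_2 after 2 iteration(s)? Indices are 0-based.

v_0 = (0, -2).
v_1 = A·v_0 = (-8, -8).
v_2 = A·v_1 = (-64, -16).

v_2 = (-64, -16)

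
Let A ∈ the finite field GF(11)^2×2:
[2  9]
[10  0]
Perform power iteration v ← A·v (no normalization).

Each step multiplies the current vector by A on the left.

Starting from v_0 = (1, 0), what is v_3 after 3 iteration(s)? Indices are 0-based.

v_3 = (5, 5)

v_0 = (1, 0).
v_1 = A·v_0 = (2, 10).
v_2 = A·v_1 = (6, 9).
v_3 = A·v_2 = (5, 5).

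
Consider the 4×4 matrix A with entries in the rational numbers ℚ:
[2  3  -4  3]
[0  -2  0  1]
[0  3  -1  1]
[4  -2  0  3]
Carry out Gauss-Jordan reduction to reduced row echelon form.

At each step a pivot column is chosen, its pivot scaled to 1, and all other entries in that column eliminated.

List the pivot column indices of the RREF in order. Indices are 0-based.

pivot columns: 0, 1, 2, 3

step 1: normalize row 0 (÷2) = (1, 3/2, -2, 3/2)
  row 3: subtract 4×row0 = (0, -8, 8, -3)
step 2: normalize row 1 (÷-2) = (0, 1, 0, -1/2)
  row 0: subtract 3/2×row1 = (1, 0, -2, 9/4)
  row 2: subtract 3×row1 = (0, 0, -1, 5/2)
  row 3: subtract -8×row1 = (0, 0, 8, -7)
step 3: normalize row 2 (÷-1) = (0, 0, 1, -5/2)
  row 0: subtract -2×row2 = (1, 0, 0, -11/4)
  row 3: subtract 8×row2 = (0, 0, 0, 13)
step 4: normalize row 3 (÷13) = (0, 0, 0, 1)
  row 0: subtract -11/4×row3 = (1, 0, 0, 0)
  row 1: subtract -1/2×row3 = (0, 1, 0, 0)
  row 2: subtract -5/2×row3 = (0, 0, 1, 0)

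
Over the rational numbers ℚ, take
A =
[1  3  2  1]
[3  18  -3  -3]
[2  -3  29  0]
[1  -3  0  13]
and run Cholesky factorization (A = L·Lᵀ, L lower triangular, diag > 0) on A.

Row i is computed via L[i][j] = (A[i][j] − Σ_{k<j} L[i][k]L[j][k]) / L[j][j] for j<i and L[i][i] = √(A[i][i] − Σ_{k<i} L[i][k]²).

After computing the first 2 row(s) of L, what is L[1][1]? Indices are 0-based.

L[1][1] = 3

Step 1: L[0][0] = √(1) = 1.
  L[1][0] = (3) / L[0][0] = 3.
Step 2: L[1][1] = √(9) = 3.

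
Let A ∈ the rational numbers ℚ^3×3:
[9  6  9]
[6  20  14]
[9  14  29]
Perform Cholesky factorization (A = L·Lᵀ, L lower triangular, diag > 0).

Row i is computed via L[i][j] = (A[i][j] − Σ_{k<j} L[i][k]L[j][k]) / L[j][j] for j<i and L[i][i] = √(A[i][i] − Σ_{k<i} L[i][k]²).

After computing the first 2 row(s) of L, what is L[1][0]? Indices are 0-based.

L[1][0] = 2

Step 1: L[0][0] = √(9) = 3.
  L[1][0] = (6) / L[0][0] = 2.
Step 2: L[1][1] = √(16) = 4.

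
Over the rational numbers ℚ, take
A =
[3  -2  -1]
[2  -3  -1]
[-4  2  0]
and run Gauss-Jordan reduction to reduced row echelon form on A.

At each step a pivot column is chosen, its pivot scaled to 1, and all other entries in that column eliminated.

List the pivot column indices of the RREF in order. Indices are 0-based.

step 1: normalize row 0 (÷3) = (1, -2/3, -1/3)
  row 1: subtract 2×row0 = (0, -5/3, -1/3)
  row 2: subtract -4×row0 = (0, -2/3, -4/3)
step 2: normalize row 1 (÷-5/3) = (0, 1, 1/5)
  row 0: subtract -2/3×row1 = (1, 0, -1/5)
  row 2: subtract -2/3×row1 = (0, 0, -6/5)
step 3: normalize row 2 (÷-6/5) = (0, 0, 1)
  row 0: subtract -1/5×row2 = (1, 0, 0)
  row 1: subtract 1/5×row2 = (0, 1, 0)

pivot columns: 0, 1, 2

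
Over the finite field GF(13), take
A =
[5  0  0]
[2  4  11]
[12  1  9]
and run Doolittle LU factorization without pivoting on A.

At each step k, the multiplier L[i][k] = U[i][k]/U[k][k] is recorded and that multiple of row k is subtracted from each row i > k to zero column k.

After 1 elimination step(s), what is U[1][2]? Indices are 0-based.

k=0: U[0][0]=5
  eliminate (1,0): mult=3, new row 1: (0, 4, 11); set L[1][0]=3
  eliminate (2,0): mult=5, new row 2: (0, 1, 9); set L[2][0]=5

U[1][2] = 11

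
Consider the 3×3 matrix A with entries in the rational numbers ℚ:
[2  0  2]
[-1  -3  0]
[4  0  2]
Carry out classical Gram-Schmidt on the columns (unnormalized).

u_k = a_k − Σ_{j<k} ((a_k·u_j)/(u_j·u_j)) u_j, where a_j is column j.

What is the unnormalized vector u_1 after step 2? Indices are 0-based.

Step 1: u_0 = a_0 = (2, -1, 4).
Step 2: u_1 = a_1 − (1/7)·u_0 = (-2/7, -20/7, -4/7).

u_1 = (-2/7, -20/7, -4/7)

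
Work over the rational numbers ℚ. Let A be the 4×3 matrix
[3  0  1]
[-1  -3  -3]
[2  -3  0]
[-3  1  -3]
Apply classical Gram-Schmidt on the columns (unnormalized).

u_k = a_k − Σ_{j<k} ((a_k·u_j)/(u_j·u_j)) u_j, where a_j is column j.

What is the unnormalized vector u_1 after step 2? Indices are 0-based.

Step 1: u_0 = a_0 = (3, -1, 2, -3).
Step 2: u_1 = a_1 − (-6/23)·u_0 = (18/23, -75/23, -57/23, 5/23).

u_1 = (18/23, -75/23, -57/23, 5/23)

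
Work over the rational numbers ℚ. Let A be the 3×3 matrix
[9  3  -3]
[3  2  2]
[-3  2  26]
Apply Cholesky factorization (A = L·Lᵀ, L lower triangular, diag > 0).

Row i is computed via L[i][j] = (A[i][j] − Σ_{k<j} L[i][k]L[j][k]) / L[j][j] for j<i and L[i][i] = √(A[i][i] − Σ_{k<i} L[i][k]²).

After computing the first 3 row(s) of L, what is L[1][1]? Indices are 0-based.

L[1][1] = 1

Step 1: L[0][0] = √(9) = 3.
  L[1][0] = (3) / L[0][0] = 1.
Step 2: L[1][1] = √(1) = 1.
  L[2][0] = (-3) / L[0][0] = -1.
  L[2][1] = (3) / L[1][1] = 3.
Step 3: L[2][2] = √(16) = 4.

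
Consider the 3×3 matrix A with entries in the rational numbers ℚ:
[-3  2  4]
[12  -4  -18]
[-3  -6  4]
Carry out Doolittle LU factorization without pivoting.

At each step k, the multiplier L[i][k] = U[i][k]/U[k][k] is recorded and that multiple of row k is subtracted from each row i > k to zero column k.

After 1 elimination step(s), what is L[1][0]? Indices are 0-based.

L[1][0] = -4

Step 1: pivot at (0,0) is -3.
  row1 ← row1 − (-4)·row0  ⇒  L[1][0]=-4, U row1=(0, 4, -2)
  row2 ← row2 − (1)·row0  ⇒  L[2][0]=1, U row2=(0, -8, 0)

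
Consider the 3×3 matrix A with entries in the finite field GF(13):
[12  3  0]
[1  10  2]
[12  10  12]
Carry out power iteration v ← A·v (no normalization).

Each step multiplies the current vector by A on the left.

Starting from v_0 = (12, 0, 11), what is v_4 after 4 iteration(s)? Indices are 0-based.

v_4 = (11, 10, 3)

v_0 = (12, 0, 11).
v_1 = A·v_0 = (1, 8, 3).
v_2 = A·v_1 = (10, 9, 11).
v_3 = A·v_2 = (4, 5, 4).
v_4 = A·v_3 = (11, 10, 3).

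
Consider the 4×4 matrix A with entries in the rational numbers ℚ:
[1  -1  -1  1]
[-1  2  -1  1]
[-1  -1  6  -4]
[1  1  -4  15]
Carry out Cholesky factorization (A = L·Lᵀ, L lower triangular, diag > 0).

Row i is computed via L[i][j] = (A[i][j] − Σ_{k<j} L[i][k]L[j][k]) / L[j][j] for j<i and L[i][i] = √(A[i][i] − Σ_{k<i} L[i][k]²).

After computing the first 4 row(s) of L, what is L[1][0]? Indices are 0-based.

Step 1: L[0][0] = √(1) = 1.
  L[1][0] = (-1) / L[0][0] = -1.
Step 2: L[1][1] = √(1) = 1.
  L[2][0] = (-1) / L[0][0] = -1.
  L[2][1] = (-2) / L[1][1] = -2.
Step 3: L[2][2] = √(1) = 1.
  L[3][0] = (1) / L[0][0] = 1.
  L[3][1] = (2) / L[1][1] = 2.
  L[3][2] = (1) / L[2][2] = 1.
Step 4: L[3][3] = √(9) = 3.

L[1][0] = -1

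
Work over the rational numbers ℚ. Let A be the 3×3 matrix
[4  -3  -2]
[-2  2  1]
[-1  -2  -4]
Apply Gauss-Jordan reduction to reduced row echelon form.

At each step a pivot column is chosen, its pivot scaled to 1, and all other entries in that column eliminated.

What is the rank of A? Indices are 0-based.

pivot(0,0)=4: scale R0 → (1, -3/4, -1/2)
  clear (1,0): R1 −= (-2)R0 → (0, 1/2, 0)
  clear (2,0): R2 −= (-1)R0 → (0, -11/4, -9/2)
pivot(1,1)=1/2: scale R1 → (0, 1, 0)
  clear (0,1): R0 −= (-3/4)R1 → (1, 0, -1/2)
  clear (2,1): R2 −= (-11/4)R1 → (0, 0, -9/2)
pivot(2,2)=-9/2: scale R2 → (0, 0, 1)
  clear (0,2): R0 −= (-1/2)R2 → (1, 0, 0)

rank = 3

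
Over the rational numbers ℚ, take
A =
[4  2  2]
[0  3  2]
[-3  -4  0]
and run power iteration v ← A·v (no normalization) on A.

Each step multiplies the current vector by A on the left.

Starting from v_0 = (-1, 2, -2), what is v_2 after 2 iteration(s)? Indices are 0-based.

v_2 = (-22, -4, 4)

v_0 = (-1, 2, -2).
v_1 = A·v_0 = (-4, 2, -5).
v_2 = A·v_1 = (-22, -4, 4).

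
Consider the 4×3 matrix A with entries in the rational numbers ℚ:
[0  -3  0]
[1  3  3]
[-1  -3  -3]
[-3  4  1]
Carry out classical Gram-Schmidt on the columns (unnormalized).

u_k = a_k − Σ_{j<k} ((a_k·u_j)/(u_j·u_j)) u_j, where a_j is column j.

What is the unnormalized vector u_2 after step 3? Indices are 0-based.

Step 1: u_0 = a_0 = (0, 1, -1, -3).
Step 2: u_1 = a_1 − (-6/11)·u_0 = (-3, 39/11, -39/11, 26/11).
Step 3: u_2 = a_2 − (3/11)·u_0 − (260/437)·u_1 = (780/437, 270/437, -270/437, 180/437).

u_2 = (780/437, 270/437, -270/437, 180/437)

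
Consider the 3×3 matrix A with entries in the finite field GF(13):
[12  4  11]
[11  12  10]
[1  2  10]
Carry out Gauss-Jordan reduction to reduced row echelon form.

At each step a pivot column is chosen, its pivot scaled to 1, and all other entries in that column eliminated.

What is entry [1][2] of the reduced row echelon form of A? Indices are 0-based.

pivot(0,0)=12: scale R0 → (1, 9, 2)
  clear (1,0): R1 −= (11)R0 → (0, 4, 1)
  clear (2,0): R2 −= (1)R0 → (0, 6, 8)
pivot(1,1)=4: scale R1 → (0, 1, 10)
  clear (0,1): R0 −= (9)R1 → (1, 0, 3)
  clear (2,1): R2 −= (6)R1 → (0, 0, 0)
col 2: no nonzero at/below row 2; advance.

M[1][2] = 10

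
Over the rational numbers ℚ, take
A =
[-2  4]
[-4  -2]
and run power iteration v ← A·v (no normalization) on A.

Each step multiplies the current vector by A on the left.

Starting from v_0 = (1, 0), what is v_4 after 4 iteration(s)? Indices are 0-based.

v_4 = (-112, -384)

v_0 = (1, 0).
v_1 = A·v_0 = (-2, -4).
v_2 = A·v_1 = (-12, 16).
v_3 = A·v_2 = (88, 16).
v_4 = A·v_3 = (-112, -384).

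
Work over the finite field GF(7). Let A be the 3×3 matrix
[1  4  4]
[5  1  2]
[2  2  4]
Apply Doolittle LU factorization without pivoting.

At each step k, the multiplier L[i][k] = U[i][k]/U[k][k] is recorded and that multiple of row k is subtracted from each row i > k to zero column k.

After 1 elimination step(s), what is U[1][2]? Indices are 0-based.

Step 1: pivot at (0,0) is 1.
  row1 ← row1 − (5)·row0  ⇒  L[1][0]=5, U row1=(0, 2, 3)
  row2 ← row2 − (2)·row0  ⇒  L[2][0]=2, U row2=(0, 1, 3)

U[1][2] = 3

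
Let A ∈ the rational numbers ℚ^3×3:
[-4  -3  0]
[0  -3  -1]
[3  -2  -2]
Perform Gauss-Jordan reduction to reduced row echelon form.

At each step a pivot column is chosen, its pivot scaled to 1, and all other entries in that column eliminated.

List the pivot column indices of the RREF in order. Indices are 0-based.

pivot(0,0)=-4: scale R0 → (1, 3/4, 0)
  clear (2,0): R2 −= (3)R0 → (0, -17/4, -2)
pivot(1,1)=-3: scale R1 → (0, 1, 1/3)
  clear (0,1): R0 −= (3/4)R1 → (1, 0, -1/4)
  clear (2,1): R2 −= (-17/4)R1 → (0, 0, -7/12)
pivot(2,2)=-7/12: scale R2 → (0, 0, 1)
  clear (0,2): R0 −= (-1/4)R2 → (1, 0, 0)
  clear (1,2): R1 −= (1/3)R2 → (0, 1, 0)

pivot columns: 0, 1, 2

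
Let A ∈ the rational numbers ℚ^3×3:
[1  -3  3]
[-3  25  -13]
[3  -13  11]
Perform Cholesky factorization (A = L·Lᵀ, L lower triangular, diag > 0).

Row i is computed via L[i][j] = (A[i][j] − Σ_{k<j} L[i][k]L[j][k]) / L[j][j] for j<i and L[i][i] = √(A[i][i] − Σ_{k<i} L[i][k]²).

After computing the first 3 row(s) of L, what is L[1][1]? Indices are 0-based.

Step 1: L[0][0] = √(1) = 1.
  L[1][0] = (-3) / L[0][0] = -3.
Step 2: L[1][1] = √(16) = 4.
  L[2][0] = (3) / L[0][0] = 3.
  L[2][1] = (-4) / L[1][1] = -1.
Step 3: L[2][2] = √(1) = 1.

L[1][1] = 4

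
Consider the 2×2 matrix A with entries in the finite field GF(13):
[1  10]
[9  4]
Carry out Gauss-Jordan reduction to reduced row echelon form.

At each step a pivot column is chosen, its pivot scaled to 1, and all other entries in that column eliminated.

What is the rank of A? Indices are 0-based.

[1] R0 /= 1  ⇒  (1, 10)
     R1 -= 9·R0  ⇒  (0, 5)
[2] R1 /= 5  ⇒  (0, 1)
     R0 -= 10·R1  ⇒  (1, 0)

rank = 2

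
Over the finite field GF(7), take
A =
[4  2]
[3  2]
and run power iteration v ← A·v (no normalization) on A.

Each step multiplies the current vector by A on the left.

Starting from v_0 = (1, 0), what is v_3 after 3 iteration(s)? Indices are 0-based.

v_3 = (5, 4)

v_0 = (1, 0).
v_1 = A·v_0 = (4, 3).
v_2 = A·v_1 = (1, 4).
v_3 = A·v_2 = (5, 4).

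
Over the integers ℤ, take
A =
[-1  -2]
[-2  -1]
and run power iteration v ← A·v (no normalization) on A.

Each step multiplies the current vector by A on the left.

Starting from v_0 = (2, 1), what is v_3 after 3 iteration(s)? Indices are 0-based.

v_0 = (2, 1).
v_1 = A·v_0 = (-4, -5).
v_2 = A·v_1 = (14, 13).
v_3 = A·v_2 = (-40, -41).

v_3 = (-40, -41)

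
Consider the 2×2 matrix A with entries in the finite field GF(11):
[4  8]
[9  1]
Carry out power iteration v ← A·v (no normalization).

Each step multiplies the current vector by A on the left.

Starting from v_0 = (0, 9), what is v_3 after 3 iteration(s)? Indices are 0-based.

v_3 = (8, 3)

v_0 = (0, 9).
v_1 = A·v_0 = (6, 9).
v_2 = A·v_1 = (8, 8).
v_3 = A·v_2 = (8, 3).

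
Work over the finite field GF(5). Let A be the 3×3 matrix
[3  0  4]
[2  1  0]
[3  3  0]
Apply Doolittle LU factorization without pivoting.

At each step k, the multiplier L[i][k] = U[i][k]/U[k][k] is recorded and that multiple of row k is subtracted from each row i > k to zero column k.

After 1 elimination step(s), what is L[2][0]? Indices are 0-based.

L[2][0] = 1

Step 1: pivot at (0,0) is 3.
  row1 ← row1 − (4)·row0  ⇒  L[1][0]=4, U row1=(0, 1, 4)
  row2 ← row2 − (1)·row0  ⇒  L[2][0]=1, U row2=(0, 3, 1)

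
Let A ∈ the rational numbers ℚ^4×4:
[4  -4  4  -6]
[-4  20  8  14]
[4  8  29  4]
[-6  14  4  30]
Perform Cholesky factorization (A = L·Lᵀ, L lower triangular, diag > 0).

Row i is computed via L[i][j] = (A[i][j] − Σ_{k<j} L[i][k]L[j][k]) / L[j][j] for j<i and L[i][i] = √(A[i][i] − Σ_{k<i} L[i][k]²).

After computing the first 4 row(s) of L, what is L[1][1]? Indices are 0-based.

Step 1: L[0][0] = √(4) = 2.
  L[1][0] = (-4) / L[0][0] = -2.
Step 2: L[1][1] = √(16) = 4.
  L[2][0] = (4) / L[0][0] = 2.
  L[2][1] = (12) / L[1][1] = 3.
Step 3: L[2][2] = √(16) = 4.
  L[3][0] = (-6) / L[0][0] = -3.
  L[3][1] = (8) / L[1][1] = 2.
  L[3][2] = (4) / L[2][2] = 1.
Step 4: L[3][3] = √(16) = 4.

L[1][1] = 4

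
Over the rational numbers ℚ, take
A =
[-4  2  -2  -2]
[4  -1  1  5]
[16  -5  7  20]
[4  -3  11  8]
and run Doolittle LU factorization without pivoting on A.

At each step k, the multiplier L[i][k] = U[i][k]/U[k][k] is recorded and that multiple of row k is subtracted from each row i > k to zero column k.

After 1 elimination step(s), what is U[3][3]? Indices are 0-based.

[col 0] pivot -4
  R1 -= -1*R0 → (0, 1, -1, 3)  (L[1][0] := -1)
  R2 -= -4*R0 → (0, 3, -1, 12)  (L[2][0] := -4)
  R3 -= -1*R0 → (0, -1, 9, 6)  (L[3][0] := -1)

U[3][3] = 6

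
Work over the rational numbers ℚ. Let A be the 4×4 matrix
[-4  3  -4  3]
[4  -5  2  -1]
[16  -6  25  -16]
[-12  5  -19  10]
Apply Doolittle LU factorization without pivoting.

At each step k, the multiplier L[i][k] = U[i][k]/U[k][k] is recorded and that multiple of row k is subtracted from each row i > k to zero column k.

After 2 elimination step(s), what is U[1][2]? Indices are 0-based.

[col 0] pivot -4
  R1 -= -1*R0 → (0, -2, -2, 2)  (L[1][0] := -1)
  R2 -= -4*R0 → (0, 6, 9, -4)  (L[2][0] := -4)
  R3 -= 3*R0 → (0, -4, -7, 1)  (L[3][0] := 3)
[col 1] pivot -2
  R2 -= -3*R1 → (0, 0, 3, 2)  (L[2][1] := -3)
  R3 -= 2*R1 → (0, 0, -3, -3)  (L[3][1] := 2)

U[1][2] = -2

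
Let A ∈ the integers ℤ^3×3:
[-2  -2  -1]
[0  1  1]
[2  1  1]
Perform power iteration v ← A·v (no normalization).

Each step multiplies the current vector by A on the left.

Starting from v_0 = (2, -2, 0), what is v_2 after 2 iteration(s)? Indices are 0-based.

v_0 = (2, -2, 0).
v_1 = A·v_0 = (0, -2, 2).
v_2 = A·v_1 = (2, 0, 0).

v_2 = (2, 0, 0)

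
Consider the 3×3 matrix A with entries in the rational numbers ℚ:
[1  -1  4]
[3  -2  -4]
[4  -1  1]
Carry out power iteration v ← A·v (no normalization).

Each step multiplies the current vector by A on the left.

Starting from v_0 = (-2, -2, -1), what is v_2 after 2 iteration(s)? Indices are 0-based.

v_0 = (-2, -2, -1).
v_1 = A·v_0 = (-4, 2, -7).
v_2 = A·v_1 = (-34, 12, -25).

v_2 = (-34, 12, -25)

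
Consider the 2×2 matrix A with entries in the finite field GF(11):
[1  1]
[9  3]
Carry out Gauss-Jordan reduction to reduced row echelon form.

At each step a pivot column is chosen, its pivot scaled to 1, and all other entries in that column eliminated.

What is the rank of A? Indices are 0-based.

rank = 2

step 1: normalize row 0 (÷1) = (1, 1)
  row 1: subtract 9×row0 = (0, 5)
step 2: normalize row 1 (÷5) = (0, 1)
  row 0: subtract 1×row1 = (1, 0)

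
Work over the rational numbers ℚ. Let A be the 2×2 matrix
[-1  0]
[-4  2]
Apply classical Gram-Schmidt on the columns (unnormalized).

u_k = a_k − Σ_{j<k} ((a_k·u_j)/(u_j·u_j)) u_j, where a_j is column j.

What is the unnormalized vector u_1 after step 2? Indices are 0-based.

u_1 = (-8/17, 2/17)

Step 1: u_0 = a_0 = (-1, -4).
Step 2: u_1 = a_1 − (-8/17)·u_0 = (-8/17, 2/17).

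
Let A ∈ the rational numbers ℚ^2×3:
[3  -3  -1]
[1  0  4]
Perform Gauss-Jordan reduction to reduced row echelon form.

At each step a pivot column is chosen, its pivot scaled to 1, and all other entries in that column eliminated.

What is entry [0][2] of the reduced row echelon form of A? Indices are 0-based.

M[0][2] = 4

step 1: normalize row 0 (÷3) = (1, -1, -1/3)
  row 1: subtract 1×row0 = (0, 1, 13/3)
step 2: normalize row 1 (÷1) = (0, 1, 13/3)
  row 0: subtract -1×row1 = (1, 0, 4)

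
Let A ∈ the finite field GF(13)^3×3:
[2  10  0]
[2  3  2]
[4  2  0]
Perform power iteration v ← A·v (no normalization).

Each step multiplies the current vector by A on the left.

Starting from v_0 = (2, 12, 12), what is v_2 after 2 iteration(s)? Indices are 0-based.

v_2 = (4, 10, 0)

v_0 = (2, 12, 12).
v_1 = A·v_0 = (7, 12, 6).
v_2 = A·v_1 = (4, 10, 0).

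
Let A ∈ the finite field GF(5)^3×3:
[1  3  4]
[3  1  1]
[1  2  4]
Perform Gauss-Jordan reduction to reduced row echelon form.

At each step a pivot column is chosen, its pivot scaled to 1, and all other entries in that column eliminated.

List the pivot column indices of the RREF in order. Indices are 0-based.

pivot columns: 0, 1, 2

pivot(0,0)=1: scale R0 → (1, 3, 4)
  clear (1,0): R1 −= (3)R0 → (0, 2, 4)
  clear (2,0): R2 −= (1)R0 → (0, 4, 0)
pivot(1,1)=2: scale R1 → (0, 1, 2)
  clear (0,1): R0 −= (3)R1 → (1, 0, 3)
  clear (2,1): R2 −= (4)R1 → (0, 0, 2)
pivot(2,2)=2: scale R2 → (0, 0, 1)
  clear (0,2): R0 −= (3)R2 → (1, 0, 0)
  clear (1,2): R1 −= (2)R2 → (0, 1, 0)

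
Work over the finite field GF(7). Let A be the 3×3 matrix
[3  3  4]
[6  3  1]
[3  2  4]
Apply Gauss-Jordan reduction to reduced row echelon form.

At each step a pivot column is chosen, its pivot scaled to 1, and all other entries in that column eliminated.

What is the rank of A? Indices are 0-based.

pivot(0,0)=3: scale R0 → (1, 1, 6)
  clear (1,0): R1 −= (6)R0 → (0, 4, 0)
  clear (2,0): R2 −= (3)R0 → (0, 6, 0)
pivot(1,1)=4: scale R1 → (0, 1, 0)
  clear (0,1): R0 −= (1)R1 → (1, 0, 6)
  clear (2,1): R2 −= (6)R1 → (0, 0, 0)
col 2: no nonzero at/below row 2; advance.

rank = 2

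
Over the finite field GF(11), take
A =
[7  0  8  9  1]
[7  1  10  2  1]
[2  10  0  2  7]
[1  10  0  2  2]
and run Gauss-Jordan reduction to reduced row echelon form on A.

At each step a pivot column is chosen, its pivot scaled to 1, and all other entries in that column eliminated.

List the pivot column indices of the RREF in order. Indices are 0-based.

pivot(0,0)=7: scale R0 → (1, 0, 9, 6, 8)
  clear (1,0): R1 −= (7)R0 → (0, 1, 2, 4, 0)
  clear (2,0): R2 −= (2)R0 → (0, 10, 4, 1, 2)
  clear (3,0): R3 −= (1)R0 → (0, 10, 2, 7, 5)
pivot(1,1)=1: scale R1 → (0, 1, 2, 4, 0)
  clear (2,1): R2 −= (10)R1 → (0, 0, 6, 5, 2)
  clear (3,1): R3 −= (10)R1 → (0, 0, 4, 0, 5)
pivot(2,2)=6: scale R2 → (0, 0, 1, 10, 4)
  clear (0,2): R0 −= (9)R2 → (1, 0, 0, 4, 5)
  clear (1,2): R1 −= (2)R2 → (0, 1, 0, 6, 3)
  clear (3,2): R3 −= (4)R2 → (0, 0, 0, 4, 0)
pivot(3,3)=4: scale R3 → (0, 0, 0, 1, 0)
  clear (0,3): R0 −= (4)R3 → (1, 0, 0, 0, 5)
  clear (1,3): R1 −= (6)R3 → (0, 1, 0, 0, 3)
  clear (2,3): R2 −= (10)R3 → (0, 0, 1, 0, 4)

pivot columns: 0, 1, 2, 3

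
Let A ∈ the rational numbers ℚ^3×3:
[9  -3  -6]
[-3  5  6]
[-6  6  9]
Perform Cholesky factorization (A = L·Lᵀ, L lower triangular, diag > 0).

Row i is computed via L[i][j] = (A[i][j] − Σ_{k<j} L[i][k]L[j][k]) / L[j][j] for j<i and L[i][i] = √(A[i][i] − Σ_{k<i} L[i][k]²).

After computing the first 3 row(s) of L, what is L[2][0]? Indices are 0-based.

Step 1: L[0][0] = √(9) = 3.
  L[1][0] = (-3) / L[0][0] = -1.
Step 2: L[1][1] = √(4) = 2.
  L[2][0] = (-6) / L[0][0] = -2.
  L[2][1] = (4) / L[1][1] = 2.
Step 3: L[2][2] = √(1) = 1.

L[2][0] = -2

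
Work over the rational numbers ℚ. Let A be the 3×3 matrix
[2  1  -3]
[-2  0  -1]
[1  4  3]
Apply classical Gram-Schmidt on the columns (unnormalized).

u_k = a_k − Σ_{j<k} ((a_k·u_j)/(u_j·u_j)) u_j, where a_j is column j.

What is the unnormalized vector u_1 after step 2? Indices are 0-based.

Step 1: u_0 = a_0 = (2, -2, 1).
Step 2: u_1 = a_1 − (2/3)·u_0 = (-1/3, 4/3, 10/3).

u_1 = (-1/3, 4/3, 10/3)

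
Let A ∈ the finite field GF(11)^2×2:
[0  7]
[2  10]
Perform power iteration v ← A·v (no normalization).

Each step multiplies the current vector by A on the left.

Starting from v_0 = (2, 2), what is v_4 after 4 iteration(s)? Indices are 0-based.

v_4 = (3, 10)

v_0 = (2, 2).
v_1 = A·v_0 = (3, 2).
v_2 = A·v_1 = (3, 4).
v_3 = A·v_2 = (6, 2).
v_4 = A·v_3 = (3, 10).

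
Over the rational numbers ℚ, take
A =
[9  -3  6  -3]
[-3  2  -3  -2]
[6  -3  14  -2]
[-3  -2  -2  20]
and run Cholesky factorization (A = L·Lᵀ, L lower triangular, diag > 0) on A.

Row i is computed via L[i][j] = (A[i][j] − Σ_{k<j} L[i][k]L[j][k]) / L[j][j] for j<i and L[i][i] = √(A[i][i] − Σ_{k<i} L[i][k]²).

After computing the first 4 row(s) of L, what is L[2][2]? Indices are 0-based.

L[2][2] = 3

Step 1: L[0][0] = √(9) = 3.
  L[1][0] = (-3) / L[0][0] = -1.
Step 2: L[1][1] = √(1) = 1.
  L[2][0] = (6) / L[0][0] = 2.
  L[2][1] = (-1) / L[1][1] = -1.
Step 3: L[2][2] = √(9) = 3.
  L[3][0] = (-3) / L[0][0] = -1.
  L[3][1] = (-3) / L[1][1] = -3.
  L[3][2] = (-3) / L[2][2] = -1.
Step 4: L[3][3] = √(9) = 3.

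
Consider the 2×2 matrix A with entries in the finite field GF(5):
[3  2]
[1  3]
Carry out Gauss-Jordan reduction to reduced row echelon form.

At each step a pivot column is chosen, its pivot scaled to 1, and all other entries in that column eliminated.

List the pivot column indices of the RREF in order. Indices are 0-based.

[1] R0 /= 3  ⇒  (1, 4)
     R1 -= 1·R0  ⇒  (0, 4)
[2] R1 /= 4  ⇒  (0, 1)
     R0 -= 4·R1  ⇒  (1, 0)

pivot columns: 0, 1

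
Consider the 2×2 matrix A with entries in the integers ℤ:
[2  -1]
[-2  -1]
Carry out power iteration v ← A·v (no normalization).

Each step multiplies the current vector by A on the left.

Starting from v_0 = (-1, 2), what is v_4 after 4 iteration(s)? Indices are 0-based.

v_0 = (-1, 2).
v_1 = A·v_0 = (-4, 0).
v_2 = A·v_1 = (-8, 8).
v_3 = A·v_2 = (-24, 8).
v_4 = A·v_3 = (-56, 40).

v_4 = (-56, 40)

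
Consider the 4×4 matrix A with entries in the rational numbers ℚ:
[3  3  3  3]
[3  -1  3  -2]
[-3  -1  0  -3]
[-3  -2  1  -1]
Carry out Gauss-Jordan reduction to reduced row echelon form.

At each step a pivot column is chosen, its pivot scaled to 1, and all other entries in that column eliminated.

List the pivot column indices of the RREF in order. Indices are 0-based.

pivot columns: 0, 1, 2, 3

[1] R0 /= 3  ⇒  (1, 1, 1, 1)
     R1 -= 3·R0  ⇒  (0, -4, 0, -5)
     R2 -= -3·R0  ⇒  (0, 2, 3, 0)
     R3 -= -3·R0  ⇒  (0, 1, 4, 2)
[2] R1 /= -4  ⇒  (0, 1, 0, 5/4)
     R0 -= 1·R1  ⇒  (1, 0, 1, -1/4)
     R2 -= 2·R1  ⇒  (0, 0, 3, -5/2)
     R3 -= 1·R1  ⇒  (0, 0, 4, 3/4)
[3] R2 /= 3  ⇒  (0, 0, 1, -5/6)
     R0 -= 1·R2  ⇒  (1, 0, 0, 7/12)
     R3 -= 4·R2  ⇒  (0, 0, 0, 49/12)
[4] R3 /= 49/12  ⇒  (0, 0, 0, 1)
     R0 -= 7/12·R3  ⇒  (1, 0, 0, 0)
     R1 -= 5/4·R3  ⇒  (0, 1, 0, 0)
     R2 -= -5/6·R3  ⇒  (0, 0, 1, 0)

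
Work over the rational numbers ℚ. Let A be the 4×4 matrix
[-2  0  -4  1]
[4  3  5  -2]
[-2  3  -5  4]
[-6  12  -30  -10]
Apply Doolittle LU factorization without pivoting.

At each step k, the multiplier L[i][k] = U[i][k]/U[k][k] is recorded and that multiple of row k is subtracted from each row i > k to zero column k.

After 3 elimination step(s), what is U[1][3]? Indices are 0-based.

k=0: U[0][0]=-2
  eliminate (1,0): mult=-2, new row 1: (0, 3, -3, 0); set L[1][0]=-2
  eliminate (2,0): mult=1, new row 2: (0, 3, -1, 3); set L[2][0]=1
  eliminate (3,0): mult=3, new row 3: (0, 12, -18, -13); set L[3][0]=3
k=1: U[1][1]=3
  eliminate (2,1): mult=1, new row 2: (0, 0, 2, 3); set L[2][1]=1
  eliminate (3,1): mult=4, new row 3: (0, 0, -6, -13); set L[3][1]=4
k=2: U[2][2]=2
  eliminate (3,2): mult=-3, new row 3: (0, 0, 0, -4); set L[3][2]=-3

U[1][3] = 0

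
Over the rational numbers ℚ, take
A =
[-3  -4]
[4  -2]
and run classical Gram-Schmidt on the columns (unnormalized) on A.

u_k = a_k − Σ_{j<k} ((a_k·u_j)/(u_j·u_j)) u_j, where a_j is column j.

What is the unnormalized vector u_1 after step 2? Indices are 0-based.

Step 1: u_0 = a_0 = (-3, 4).
Step 2: u_1 = a_1 − (4/25)·u_0 = (-88/25, -66/25).

u_1 = (-88/25, -66/25)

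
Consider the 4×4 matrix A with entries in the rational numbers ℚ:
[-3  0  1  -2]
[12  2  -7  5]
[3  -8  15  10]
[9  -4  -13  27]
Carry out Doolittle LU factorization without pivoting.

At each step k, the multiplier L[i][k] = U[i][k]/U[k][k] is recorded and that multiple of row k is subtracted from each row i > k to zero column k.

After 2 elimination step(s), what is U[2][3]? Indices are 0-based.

[col 0] pivot -3
  R1 -= -4*R0 → (0, 2, -3, -3)  (L[1][0] := -4)
  R2 -= -1*R0 → (0, -8, 16, 8)  (L[2][0] := -1)
  R3 -= -3*R0 → (0, -4, -10, 21)  (L[3][0] := -3)
[col 1] pivot 2
  R2 -= -4*R1 → (0, 0, 4, -4)  (L[2][1] := -4)
  R3 -= -2*R1 → (0, 0, -16, 15)  (L[3][1] := -2)

U[2][3] = -4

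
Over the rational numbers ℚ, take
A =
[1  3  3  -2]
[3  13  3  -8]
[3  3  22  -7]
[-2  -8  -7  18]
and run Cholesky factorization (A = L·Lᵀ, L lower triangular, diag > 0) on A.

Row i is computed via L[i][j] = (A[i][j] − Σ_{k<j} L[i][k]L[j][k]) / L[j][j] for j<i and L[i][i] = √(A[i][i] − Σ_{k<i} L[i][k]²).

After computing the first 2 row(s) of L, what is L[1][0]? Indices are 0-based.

Step 1: L[0][0] = √(1) = 1.
  L[1][0] = (3) / L[0][0] = 3.
Step 2: L[1][1] = √(4) = 2.

L[1][0] = 3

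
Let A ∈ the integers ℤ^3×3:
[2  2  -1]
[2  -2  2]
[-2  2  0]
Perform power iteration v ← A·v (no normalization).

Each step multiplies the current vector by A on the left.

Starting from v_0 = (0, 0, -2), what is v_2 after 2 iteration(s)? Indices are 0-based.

v_2 = (-4, 12, -12)

v_0 = (0, 0, -2).
v_1 = A·v_0 = (2, -4, 0).
v_2 = A·v_1 = (-4, 12, -12).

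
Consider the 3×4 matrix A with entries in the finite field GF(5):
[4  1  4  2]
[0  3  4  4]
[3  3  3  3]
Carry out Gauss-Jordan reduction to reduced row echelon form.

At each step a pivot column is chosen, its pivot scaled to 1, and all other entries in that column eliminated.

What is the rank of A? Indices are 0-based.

[1] R0 /= 4  ⇒  (1, 4, 1, 3)
     R2 -= 3·R0  ⇒  (0, 1, 0, 4)
[2] R1 /= 3  ⇒  (0, 1, 3, 3)
     R0 -= 4·R1  ⇒  (1, 0, 4, 1)
     R2 -= 1·R1  ⇒  (0, 0, 2, 1)
[3] R2 /= 2  ⇒  (0, 0, 1, 3)
     R0 -= 4·R2  ⇒  (1, 0, 0, 4)
     R1 -= 3·R2  ⇒  (0, 1, 0, 4)

rank = 3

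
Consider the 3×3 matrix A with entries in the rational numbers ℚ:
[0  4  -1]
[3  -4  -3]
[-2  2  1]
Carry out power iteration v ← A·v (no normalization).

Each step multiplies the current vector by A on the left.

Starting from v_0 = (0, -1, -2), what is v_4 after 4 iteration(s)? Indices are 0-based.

v_0 = (0, -1, -2).
v_1 = A·v_0 = (-2, 10, -4).
v_2 = A·v_1 = (44, -34, 20).
v_3 = A·v_2 = (-156, 208, -136).
v_4 = A·v_3 = (968, -892, 592).

v_4 = (968, -892, 592)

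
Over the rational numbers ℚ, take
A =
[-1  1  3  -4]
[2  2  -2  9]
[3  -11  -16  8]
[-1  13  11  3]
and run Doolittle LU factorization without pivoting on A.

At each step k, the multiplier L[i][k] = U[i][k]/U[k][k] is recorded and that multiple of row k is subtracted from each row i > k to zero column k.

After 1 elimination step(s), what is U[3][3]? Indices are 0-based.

[col 0] pivot -1
  R1 -= -2*R0 → (0, 4, 4, 1)  (L[1][0] := -2)
  R2 -= -3*R0 → (0, -8, -7, -4)  (L[2][0] := -3)
  R3 -= 1*R0 → (0, 12, 8, 7)  (L[3][0] := 1)

U[3][3] = 7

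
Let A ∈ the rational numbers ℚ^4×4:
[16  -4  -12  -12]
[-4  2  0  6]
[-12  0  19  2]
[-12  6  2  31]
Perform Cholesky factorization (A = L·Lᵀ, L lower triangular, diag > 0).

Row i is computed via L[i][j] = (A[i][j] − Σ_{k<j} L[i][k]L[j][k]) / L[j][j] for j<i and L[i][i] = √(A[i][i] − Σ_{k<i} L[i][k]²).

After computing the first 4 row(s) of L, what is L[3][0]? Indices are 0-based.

L[3][0] = -3

Step 1: L[0][0] = √(16) = 4.
  L[1][0] = (-4) / L[0][0] = -1.
Step 2: L[1][1] = √(1) = 1.
  L[2][0] = (-12) / L[0][0] = -3.
  L[2][1] = (-3) / L[1][1] = -3.
Step 3: L[2][2] = √(1) = 1.
  L[3][0] = (-12) / L[0][0] = -3.
  L[3][1] = (3) / L[1][1] = 3.
  L[3][2] = (2) / L[2][2] = 2.
Step 4: L[3][3] = √(9) = 3.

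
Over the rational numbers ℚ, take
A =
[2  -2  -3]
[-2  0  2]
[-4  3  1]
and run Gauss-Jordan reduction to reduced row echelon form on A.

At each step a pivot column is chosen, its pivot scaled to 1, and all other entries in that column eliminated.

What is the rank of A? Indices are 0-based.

rank = 3

step 1: normalize row 0 (÷2) = (1, -1, -3/2)
  row 1: subtract -2×row0 = (0, -2, -1)
  row 2: subtract -4×row0 = (0, -1, -5)
step 2: normalize row 1 (÷-2) = (0, 1, 1/2)
  row 0: subtract -1×row1 = (1, 0, -1)
  row 2: subtract -1×row1 = (0, 0, -9/2)
step 3: normalize row 2 (÷-9/2) = (0, 0, 1)
  row 0: subtract -1×row2 = (1, 0, 0)
  row 1: subtract 1/2×row2 = (0, 1, 0)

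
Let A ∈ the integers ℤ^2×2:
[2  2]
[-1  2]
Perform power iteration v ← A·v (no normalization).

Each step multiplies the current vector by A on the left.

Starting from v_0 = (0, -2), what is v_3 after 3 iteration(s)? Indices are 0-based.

v_3 = (-40, 8)

v_0 = (0, -2).
v_1 = A·v_0 = (-4, -4).
v_2 = A·v_1 = (-16, -4).
v_3 = A·v_2 = (-40, 8).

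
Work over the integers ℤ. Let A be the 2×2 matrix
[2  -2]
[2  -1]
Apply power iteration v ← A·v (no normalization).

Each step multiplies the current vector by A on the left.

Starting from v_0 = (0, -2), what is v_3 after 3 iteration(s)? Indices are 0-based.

v_0 = (0, -2).
v_1 = A·v_0 = (4, 2).
v_2 = A·v_1 = (4, 6).
v_3 = A·v_2 = (-4, 2).

v_3 = (-4, 2)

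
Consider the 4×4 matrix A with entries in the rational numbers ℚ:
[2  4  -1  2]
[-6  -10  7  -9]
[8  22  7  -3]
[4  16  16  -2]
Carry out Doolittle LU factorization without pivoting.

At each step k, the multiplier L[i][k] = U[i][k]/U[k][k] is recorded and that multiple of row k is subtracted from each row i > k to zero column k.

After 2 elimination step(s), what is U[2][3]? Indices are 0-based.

U[2][3] = -2

[col 0] pivot 2
  R1 -= -3*R0 → (0, 2, 4, -3)  (L[1][0] := -3)
  R2 -= 4*R0 → (0, 6, 11, -11)  (L[2][0] := 4)
  R3 -= 2*R0 → (0, 8, 18, -6)  (L[3][0] := 2)
[col 1] pivot 2
  R2 -= 3*R1 → (0, 0, -1, -2)  (L[2][1] := 3)
  R3 -= 4*R1 → (0, 0, 2, 6)  (L[3][1] := 4)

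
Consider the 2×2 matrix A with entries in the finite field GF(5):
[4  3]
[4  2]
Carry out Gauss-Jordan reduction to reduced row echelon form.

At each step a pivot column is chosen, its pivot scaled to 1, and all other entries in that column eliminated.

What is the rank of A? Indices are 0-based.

[1] R0 /= 4  ⇒  (1, 2)
     R1 -= 4·R0  ⇒  (0, 4)
[2] R1 /= 4  ⇒  (0, 1)
     R0 -= 2·R1  ⇒  (1, 0)

rank = 2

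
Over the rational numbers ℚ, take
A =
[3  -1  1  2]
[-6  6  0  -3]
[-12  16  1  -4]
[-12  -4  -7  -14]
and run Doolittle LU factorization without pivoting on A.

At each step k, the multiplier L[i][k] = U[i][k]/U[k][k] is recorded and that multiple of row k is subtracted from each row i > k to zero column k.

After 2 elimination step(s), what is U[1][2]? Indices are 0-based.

Step 1: pivot at (0,0) is 3.
  row1 ← row1 − (-2)·row0  ⇒  L[1][0]=-2, U row1=(0, 4, 2, 1)
  row2 ← row2 − (-4)·row0  ⇒  L[2][0]=-4, U row2=(0, 12, 5, 4)
  row3 ← row3 − (-4)·row0  ⇒  L[3][0]=-4, U row3=(0, -8, -3, -6)
Step 2: pivot at (1,1) is 4.
  row2 ← row2 − (3)·row1  ⇒  L[2][1]=3, U row2=(0, 0, -1, 1)
  row3 ← row3 − (-2)·row1  ⇒  L[3][1]=-2, U row3=(0, 0, 1, -4)

U[1][2] = 2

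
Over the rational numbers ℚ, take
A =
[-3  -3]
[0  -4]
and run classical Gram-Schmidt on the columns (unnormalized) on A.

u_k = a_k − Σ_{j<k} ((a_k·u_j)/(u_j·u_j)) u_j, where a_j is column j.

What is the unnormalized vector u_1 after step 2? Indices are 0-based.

u_1 = (0, -4)

Step 1: u_0 = a_0 = (-3, 0).
Step 2: u_1 = a_1 − (1)·u_0 = (0, -4).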